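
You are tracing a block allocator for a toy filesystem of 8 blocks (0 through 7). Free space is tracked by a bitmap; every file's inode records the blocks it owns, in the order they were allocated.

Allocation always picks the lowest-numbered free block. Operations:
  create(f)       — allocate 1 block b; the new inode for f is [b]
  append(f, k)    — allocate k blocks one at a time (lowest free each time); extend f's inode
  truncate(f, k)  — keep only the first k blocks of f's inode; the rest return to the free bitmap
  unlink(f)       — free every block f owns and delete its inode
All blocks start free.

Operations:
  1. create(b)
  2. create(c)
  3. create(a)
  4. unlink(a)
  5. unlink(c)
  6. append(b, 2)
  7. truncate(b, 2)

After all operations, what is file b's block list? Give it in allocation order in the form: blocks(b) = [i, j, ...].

[1] create(b) — b=0 (map F.......)
[2] create(c) — b=0 c=1 (map FF......)
[3] create(a) — a=2 b=0 c=1 (map FFF.....)
[4] unlink(a) — b=0 c=1 (map FF......)
[5] unlink(c) — b=0 (map F.......)
[6] append(b, 2) — b=0,1,2 (map FFF.....)
[7] truncate(b, 2) — b=0,1 (map FF......)

blocks(b) = [0, 1]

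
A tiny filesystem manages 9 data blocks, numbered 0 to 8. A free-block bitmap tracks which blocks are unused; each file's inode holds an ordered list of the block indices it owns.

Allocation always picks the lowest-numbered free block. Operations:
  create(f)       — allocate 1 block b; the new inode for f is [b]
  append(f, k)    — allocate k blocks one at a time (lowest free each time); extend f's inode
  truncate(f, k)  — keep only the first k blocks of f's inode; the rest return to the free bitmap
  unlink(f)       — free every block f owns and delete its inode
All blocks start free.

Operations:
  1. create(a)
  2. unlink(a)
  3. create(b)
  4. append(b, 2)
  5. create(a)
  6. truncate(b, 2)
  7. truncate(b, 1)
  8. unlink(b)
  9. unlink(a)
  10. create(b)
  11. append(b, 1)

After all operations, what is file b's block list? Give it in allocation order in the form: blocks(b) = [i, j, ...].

  1. create(a)  ⇒  F........  {a→[0]}
  2. unlink(a)  ⇒  .........  {}
  3. create(b)  ⇒  F........  {b→[0]}
  4. append(b, 2)  ⇒  FFF......  {b→[0, 1, 2]}
  5. create(a)  ⇒  FFFF.....  {a→[3]; b→[0, 1, 2]}
  6. truncate(b, 2)  ⇒  FF.F.....  {a→[3]; b→[0, 1]}
  7. truncate(b, 1)  ⇒  F..F.....  {a→[3]; b→[0]}
  8. unlink(b)  ⇒  ...F.....  {a→[3]}
  9. unlink(a)  ⇒  .........  {}
  10. create(b)  ⇒  F........  {b→[0]}
  11. append(b, 1)  ⇒  FF.......  {b→[0, 1]}

blocks(b) = [0, 1]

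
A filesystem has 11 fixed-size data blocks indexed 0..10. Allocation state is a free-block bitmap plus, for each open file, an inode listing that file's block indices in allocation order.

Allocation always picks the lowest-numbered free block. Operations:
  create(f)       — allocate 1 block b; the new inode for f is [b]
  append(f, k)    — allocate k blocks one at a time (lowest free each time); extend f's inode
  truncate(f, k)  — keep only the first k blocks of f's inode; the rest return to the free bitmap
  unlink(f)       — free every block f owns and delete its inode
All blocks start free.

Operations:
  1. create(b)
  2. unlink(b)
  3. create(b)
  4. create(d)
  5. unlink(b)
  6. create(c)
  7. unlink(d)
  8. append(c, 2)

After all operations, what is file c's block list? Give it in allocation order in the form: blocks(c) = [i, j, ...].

[1] create(b) — b=0 (map F..........)
[2] unlink(b) —  (map ...........)
[3] create(b) — b=0 (map F..........)
[4] create(d) — b=0 d=1 (map FF.........)
[5] unlink(b) — d=1 (map .F.........)
[6] create(c) — c=0 d=1 (map FF.........)
[7] unlink(d) — c=0 (map F..........)
[8] append(c, 2) — c=0,1,2 (map FFF........)

blocks(c) = [0, 1, 2]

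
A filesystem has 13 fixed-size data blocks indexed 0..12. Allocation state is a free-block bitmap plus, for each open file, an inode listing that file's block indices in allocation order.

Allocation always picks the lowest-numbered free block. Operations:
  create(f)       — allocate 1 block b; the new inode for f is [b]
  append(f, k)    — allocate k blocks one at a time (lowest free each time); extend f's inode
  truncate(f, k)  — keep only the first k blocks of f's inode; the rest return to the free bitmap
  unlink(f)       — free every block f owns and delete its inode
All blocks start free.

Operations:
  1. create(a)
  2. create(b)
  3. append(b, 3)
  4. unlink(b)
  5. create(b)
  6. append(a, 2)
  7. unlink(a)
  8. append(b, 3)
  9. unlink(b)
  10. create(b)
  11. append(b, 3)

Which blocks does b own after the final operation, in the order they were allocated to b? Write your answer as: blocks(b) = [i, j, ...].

blocks(b) = [0, 1, 2, 3]

create(a): bitmap=F............ | a=[0]
create(b): bitmap=FF........... | a=[0] b=[1]
append(b, 3): bitmap=FFFFF........ | a=[0] b=[1, 2, 3, 4]
unlink(b): bitmap=F............ | a=[0]
create(b): bitmap=FF........... | a=[0] b=[1]
append(a, 2): bitmap=FFFF......... | a=[0, 2, 3] b=[1]
unlink(a): bitmap=.F........... | b=[1]
append(b, 3): bitmap=FFFF......... | b=[1, 0, 2, 3]
unlink(b): bitmap=............. | 
create(b): bitmap=F............ | b=[0]
append(b, 3): bitmap=FFFF......... | b=[0, 1, 2, 3]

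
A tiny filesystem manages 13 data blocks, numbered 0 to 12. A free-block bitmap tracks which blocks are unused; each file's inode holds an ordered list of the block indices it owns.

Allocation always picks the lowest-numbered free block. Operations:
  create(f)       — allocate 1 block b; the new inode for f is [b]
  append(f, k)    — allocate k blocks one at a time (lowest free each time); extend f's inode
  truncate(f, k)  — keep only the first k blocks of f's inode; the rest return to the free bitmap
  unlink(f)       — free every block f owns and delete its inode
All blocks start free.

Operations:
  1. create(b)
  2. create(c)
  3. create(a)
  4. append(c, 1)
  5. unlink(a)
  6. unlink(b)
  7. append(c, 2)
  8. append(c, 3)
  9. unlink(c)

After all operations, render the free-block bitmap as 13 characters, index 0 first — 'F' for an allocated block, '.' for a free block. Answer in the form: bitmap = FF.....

[1] create(b) — b=0 (map F............)
[2] create(c) — b=0 c=1 (map FF...........)
[3] create(a) — a=2 b=0 c=1 (map FFF..........)
[4] append(c, 1) — a=2 b=0 c=1,3 (map FFFF.........)
[5] unlink(a) — b=0 c=1,3 (map FF.F.........)
[6] unlink(b) — c=1,3 (map .F.F.........)
[7] append(c, 2) — c=1,3,0,2 (map FFFF.........)
[8] append(c, 3) — c=1,3,0,2,4,5,6 (map FFFFFFF......)
[9] unlink(c) —  (map .............)

bitmap = .............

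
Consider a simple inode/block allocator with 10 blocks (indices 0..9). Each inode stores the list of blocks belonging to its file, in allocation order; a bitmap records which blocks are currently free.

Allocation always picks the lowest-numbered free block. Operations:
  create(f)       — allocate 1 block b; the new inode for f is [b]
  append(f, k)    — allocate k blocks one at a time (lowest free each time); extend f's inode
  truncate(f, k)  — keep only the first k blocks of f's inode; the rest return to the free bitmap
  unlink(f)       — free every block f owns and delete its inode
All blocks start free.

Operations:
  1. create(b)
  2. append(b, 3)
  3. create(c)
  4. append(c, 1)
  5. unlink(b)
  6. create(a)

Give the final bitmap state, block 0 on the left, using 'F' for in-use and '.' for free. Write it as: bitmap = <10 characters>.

create(b): bitmap=F......... | b=[0]
append(b, 3): bitmap=FFFF...... | b=[0, 1, 2, 3]
create(c): bitmap=FFFFF..... | b=[0, 1, 2, 3] c=[4]
append(c, 1): bitmap=FFFFFF.... | b=[0, 1, 2, 3] c=[4, 5]
unlink(b): bitmap=....FF.... | c=[4, 5]
create(a): bitmap=F...FF.... | a=[0] c=[4, 5]

bitmap = F...FF....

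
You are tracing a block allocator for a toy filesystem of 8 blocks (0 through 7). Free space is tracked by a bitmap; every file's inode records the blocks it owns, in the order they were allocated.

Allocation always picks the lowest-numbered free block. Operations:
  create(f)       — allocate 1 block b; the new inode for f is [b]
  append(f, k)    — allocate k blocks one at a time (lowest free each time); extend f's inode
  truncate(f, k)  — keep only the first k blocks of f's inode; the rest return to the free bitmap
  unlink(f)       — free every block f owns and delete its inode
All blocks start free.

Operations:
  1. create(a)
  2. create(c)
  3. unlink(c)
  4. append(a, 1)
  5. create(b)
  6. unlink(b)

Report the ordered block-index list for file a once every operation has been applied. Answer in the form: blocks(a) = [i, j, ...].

create(a): bitmap=F....... | a=[0]
create(c): bitmap=FF...... | a=[0] c=[1]
unlink(c): bitmap=F....... | a=[0]
append(a, 1): bitmap=FF...... | a=[0, 1]
create(b): bitmap=FFF..... | a=[0, 1] b=[2]
unlink(b): bitmap=FF...... | a=[0, 1]

blocks(a) = [0, 1]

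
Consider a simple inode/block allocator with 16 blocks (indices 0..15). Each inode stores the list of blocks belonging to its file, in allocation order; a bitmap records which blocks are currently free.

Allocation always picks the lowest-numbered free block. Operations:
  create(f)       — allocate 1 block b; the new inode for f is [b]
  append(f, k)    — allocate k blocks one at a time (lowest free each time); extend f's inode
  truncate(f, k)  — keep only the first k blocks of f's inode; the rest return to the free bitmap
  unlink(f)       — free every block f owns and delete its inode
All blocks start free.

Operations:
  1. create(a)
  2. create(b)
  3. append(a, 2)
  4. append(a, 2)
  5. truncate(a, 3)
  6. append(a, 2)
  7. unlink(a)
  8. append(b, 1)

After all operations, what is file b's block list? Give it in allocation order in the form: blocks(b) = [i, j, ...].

[1] create(a) — a=0 (map F...............)
[2] create(b) — a=0 b=1 (map FF..............)
[3] append(a, 2) — a=0,2,3 b=1 (map FFFF............)
[4] append(a, 2) — a=0,2,3,4,5 b=1 (map FFFFFF..........)
[5] truncate(a, 3) — a=0,2,3 b=1 (map FFFF............)
[6] append(a, 2) — a=0,2,3,4,5 b=1 (map FFFFFF..........)
[7] unlink(a) — b=1 (map .F..............)
[8] append(b, 1) — b=1,0 (map FF..............)

blocks(b) = [1, 0]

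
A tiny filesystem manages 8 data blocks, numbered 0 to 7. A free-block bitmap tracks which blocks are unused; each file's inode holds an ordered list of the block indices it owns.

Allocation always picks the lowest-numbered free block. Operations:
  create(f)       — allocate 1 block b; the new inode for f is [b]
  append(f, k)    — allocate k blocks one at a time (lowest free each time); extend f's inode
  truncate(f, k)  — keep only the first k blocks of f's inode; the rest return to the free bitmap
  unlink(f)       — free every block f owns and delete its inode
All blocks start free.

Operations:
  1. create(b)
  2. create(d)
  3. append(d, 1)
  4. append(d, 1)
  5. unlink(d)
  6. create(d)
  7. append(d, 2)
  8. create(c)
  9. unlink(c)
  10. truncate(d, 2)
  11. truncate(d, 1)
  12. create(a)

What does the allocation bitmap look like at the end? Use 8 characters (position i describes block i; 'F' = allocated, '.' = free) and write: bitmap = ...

bitmap = FFF.....

create(b): bitmap=F....... | b=[0]
create(d): bitmap=FF...... | b=[0] d=[1]
append(d, 1): bitmap=FFF..... | b=[0] d=[1, 2]
append(d, 1): bitmap=FFFF.... | b=[0] d=[1, 2, 3]
unlink(d): bitmap=F....... | b=[0]
create(d): bitmap=FF...... | b=[0] d=[1]
append(d, 2): bitmap=FFFF.... | b=[0] d=[1, 2, 3]
create(c): bitmap=FFFFF... | b=[0] c=[4] d=[1, 2, 3]
unlink(c): bitmap=FFFF.... | b=[0] d=[1, 2, 3]
truncate(d, 2): bitmap=FFF..... | b=[0] d=[1, 2]
truncate(d, 1): bitmap=FF...... | b=[0] d=[1]
create(a): bitmap=FFF..... | a=[2] b=[0] d=[1]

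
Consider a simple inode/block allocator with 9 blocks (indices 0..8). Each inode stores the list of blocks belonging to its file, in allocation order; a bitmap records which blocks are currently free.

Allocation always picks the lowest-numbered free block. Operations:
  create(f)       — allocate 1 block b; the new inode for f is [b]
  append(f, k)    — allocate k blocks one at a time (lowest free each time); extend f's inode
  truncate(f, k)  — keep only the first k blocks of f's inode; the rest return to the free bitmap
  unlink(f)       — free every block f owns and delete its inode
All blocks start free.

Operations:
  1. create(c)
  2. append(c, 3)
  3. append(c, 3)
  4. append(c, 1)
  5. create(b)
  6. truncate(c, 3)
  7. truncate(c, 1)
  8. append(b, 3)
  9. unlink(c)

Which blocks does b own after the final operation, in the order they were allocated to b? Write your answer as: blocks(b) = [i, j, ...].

blocks(b) = [8, 1, 2, 3]

create(c): bitmap=F........ | c=[0]
append(c, 3): bitmap=FFFF..... | c=[0, 1, 2, 3]
append(c, 3): bitmap=FFFFFFF.. | c=[0, 1, 2, 3, 4, 5, 6]
append(c, 1): bitmap=FFFFFFFF. | c=[0, 1, 2, 3, 4, 5, 6, 7]
create(b): bitmap=FFFFFFFFF | b=[8] c=[0, 1, 2, 3, 4, 5, 6, 7]
truncate(c, 3): bitmap=FFF.....F | b=[8] c=[0, 1, 2]
truncate(c, 1): bitmap=F.......F | b=[8] c=[0]
append(b, 3): bitmap=FFFF....F | b=[8, 1, 2, 3] c=[0]
unlink(c): bitmap=.FFF....F | b=[8, 1, 2, 3]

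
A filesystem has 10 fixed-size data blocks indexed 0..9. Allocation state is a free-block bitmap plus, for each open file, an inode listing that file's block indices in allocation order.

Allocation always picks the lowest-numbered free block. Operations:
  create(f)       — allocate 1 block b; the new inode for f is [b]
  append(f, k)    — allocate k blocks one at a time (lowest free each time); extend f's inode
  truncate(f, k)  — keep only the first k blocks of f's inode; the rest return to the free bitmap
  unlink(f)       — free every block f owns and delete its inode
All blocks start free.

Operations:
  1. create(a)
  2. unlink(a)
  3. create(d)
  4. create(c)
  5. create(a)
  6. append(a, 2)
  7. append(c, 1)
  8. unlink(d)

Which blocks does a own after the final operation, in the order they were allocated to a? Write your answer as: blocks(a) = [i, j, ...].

blocks(a) = [2, 3, 4]

after create(a) → a:[0]  free=[F.........]
after unlink(a) →   free=[..........]
after create(d) → d:[0]  free=[F.........]
after create(c) → c:[1], d:[0]  free=[FF........]
after create(a) → a:[2], c:[1], d:[0]  free=[FFF.......]
after append(a, 2) → a:[2, 3, 4], c:[1], d:[0]  free=[FFFFF.....]
after append(c, 1) → a:[2, 3, 4], c:[1, 5], d:[0]  free=[FFFFFF....]
after unlink(d) → a:[2, 3, 4], c:[1, 5]  free=[.FFFFF....]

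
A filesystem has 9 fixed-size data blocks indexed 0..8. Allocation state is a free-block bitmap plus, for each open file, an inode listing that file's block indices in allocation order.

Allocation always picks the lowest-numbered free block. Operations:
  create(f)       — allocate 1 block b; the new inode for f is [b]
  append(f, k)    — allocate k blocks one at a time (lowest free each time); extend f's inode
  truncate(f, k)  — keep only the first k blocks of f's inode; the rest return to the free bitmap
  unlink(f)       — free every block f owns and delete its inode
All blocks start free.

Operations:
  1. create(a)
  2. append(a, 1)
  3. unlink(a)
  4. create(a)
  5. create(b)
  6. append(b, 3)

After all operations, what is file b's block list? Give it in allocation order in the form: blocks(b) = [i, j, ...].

blocks(b) = [1, 2, 3, 4]

create(a): bitmap=F........ | a=[0]
append(a, 1): bitmap=FF....... | a=[0, 1]
unlink(a): bitmap=......... | 
create(a): bitmap=F........ | a=[0]
create(b): bitmap=FF....... | a=[0] b=[1]
append(b, 3): bitmap=FFFFF.... | a=[0] b=[1, 2, 3, 4]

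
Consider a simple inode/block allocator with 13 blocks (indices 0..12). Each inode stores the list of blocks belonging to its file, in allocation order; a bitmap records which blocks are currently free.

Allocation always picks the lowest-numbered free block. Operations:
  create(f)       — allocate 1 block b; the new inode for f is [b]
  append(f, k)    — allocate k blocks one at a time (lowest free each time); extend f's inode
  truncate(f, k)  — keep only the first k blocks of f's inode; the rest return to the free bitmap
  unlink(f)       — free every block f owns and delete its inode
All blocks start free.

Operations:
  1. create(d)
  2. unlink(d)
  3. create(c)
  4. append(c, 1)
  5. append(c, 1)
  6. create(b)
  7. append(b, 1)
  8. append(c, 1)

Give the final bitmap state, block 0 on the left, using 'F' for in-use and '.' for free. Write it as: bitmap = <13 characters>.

bitmap = FFFFFF.......

  1. create(d)  ⇒  F............  {d→[0]}
  2. unlink(d)  ⇒  .............  {}
  3. create(c)  ⇒  F............  {c→[0]}
  4. append(c, 1)  ⇒  FF...........  {c→[0, 1]}
  5. append(c, 1)  ⇒  FFF..........  {c→[0, 1, 2]}
  6. create(b)  ⇒  FFFF.........  {b→[3]; c→[0, 1, 2]}
  7. append(b, 1)  ⇒  FFFFF........  {b→[3, 4]; c→[0, 1, 2]}
  8. append(c, 1)  ⇒  FFFFFF.......  {b→[3, 4]; c→[0, 1, 2, 5]}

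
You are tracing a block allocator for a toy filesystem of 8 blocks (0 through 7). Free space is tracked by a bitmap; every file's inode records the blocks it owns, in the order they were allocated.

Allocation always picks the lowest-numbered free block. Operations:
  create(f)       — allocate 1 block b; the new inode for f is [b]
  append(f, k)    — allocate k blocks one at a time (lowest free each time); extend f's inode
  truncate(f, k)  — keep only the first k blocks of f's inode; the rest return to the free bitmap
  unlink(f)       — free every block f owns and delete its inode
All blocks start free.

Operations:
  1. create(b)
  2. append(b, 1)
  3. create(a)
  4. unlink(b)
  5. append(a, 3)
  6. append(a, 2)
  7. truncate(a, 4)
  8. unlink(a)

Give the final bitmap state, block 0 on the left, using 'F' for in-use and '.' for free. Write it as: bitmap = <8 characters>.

bitmap = ........

  1. create(b)  ⇒  F.......  {b→[0]}
  2. append(b, 1)  ⇒  FF......  {b→[0, 1]}
  3. create(a)  ⇒  FFF.....  {a→[2]; b→[0, 1]}
  4. unlink(b)  ⇒  ..F.....  {a→[2]}
  5. append(a, 3)  ⇒  FFFF....  {a→[2, 0, 1, 3]}
  6. append(a, 2)  ⇒  FFFFFF..  {a→[2, 0, 1, 3, 4, 5]}
  7. truncate(a, 4)  ⇒  FFFF....  {a→[2, 0, 1, 3]}
  8. unlink(a)  ⇒  ........  {}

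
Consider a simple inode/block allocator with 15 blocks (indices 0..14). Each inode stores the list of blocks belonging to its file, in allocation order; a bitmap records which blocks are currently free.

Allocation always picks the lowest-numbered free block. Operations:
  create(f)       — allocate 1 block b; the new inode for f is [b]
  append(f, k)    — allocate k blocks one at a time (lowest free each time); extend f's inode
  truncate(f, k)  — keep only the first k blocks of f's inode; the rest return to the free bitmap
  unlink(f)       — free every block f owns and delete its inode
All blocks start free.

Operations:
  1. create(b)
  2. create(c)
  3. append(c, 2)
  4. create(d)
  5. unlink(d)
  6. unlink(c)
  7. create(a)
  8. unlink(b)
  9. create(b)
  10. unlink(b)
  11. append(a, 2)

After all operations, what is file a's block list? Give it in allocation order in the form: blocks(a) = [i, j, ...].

  1. create(b)  ⇒  F..............  {b→[0]}
  2. create(c)  ⇒  FF.............  {b→[0]; c→[1]}
  3. append(c, 2)  ⇒  FFFF...........  {b→[0]; c→[1, 2, 3]}
  4. create(d)  ⇒  FFFFF..........  {b→[0]; c→[1, 2, 3]; d→[4]}
  5. unlink(d)  ⇒  FFFF...........  {b→[0]; c→[1, 2, 3]}
  6. unlink(c)  ⇒  F..............  {b→[0]}
  7. create(a)  ⇒  FF.............  {a→[1]; b→[0]}
  8. unlink(b)  ⇒  .F.............  {a→[1]}
  9. create(b)  ⇒  FF.............  {a→[1]; b→[0]}
  10. unlink(b)  ⇒  .F.............  {a→[1]}
  11. append(a, 2)  ⇒  FFF............  {a→[1, 0, 2]}

blocks(a) = [1, 0, 2]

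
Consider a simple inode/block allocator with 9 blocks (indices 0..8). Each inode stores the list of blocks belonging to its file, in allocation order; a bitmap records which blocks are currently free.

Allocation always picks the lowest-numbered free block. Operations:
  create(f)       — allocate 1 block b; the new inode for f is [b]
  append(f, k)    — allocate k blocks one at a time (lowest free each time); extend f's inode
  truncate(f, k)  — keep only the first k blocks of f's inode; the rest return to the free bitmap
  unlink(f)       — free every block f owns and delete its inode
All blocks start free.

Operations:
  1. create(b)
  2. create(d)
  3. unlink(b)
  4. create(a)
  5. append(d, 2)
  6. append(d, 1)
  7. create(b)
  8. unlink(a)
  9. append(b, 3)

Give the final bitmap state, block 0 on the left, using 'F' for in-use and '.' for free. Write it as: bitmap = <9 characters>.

create(b): bitmap=F........ | b=[0]
create(d): bitmap=FF....... | b=[0] d=[1]
unlink(b): bitmap=.F....... | d=[1]
create(a): bitmap=FF....... | a=[0] d=[1]
append(d, 2): bitmap=FFFF..... | a=[0] d=[1, 2, 3]
append(d, 1): bitmap=FFFFF.... | a=[0] d=[1, 2, 3, 4]
create(b): bitmap=FFFFFF... | a=[0] b=[5] d=[1, 2, 3, 4]
unlink(a): bitmap=.FFFFF... | b=[5] d=[1, 2, 3, 4]
append(b, 3): bitmap=FFFFFFFF. | b=[5, 0, 6, 7] d=[1, 2, 3, 4]

bitmap = FFFFFFFF.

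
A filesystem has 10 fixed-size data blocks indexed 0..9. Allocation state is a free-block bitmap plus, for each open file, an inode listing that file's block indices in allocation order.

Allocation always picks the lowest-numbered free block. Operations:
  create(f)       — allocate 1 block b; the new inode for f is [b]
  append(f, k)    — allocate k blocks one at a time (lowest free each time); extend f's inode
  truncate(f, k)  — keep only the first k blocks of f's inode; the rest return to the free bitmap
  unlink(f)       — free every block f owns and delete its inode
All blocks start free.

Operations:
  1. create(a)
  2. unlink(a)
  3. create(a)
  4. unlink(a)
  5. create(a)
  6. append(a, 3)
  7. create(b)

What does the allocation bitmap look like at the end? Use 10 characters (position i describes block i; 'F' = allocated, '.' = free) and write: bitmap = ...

create(a): bitmap=F......... | a=[0]
unlink(a): bitmap=.......... | 
create(a): bitmap=F......... | a=[0]
unlink(a): bitmap=.......... | 
create(a): bitmap=F......... | a=[0]
append(a, 3): bitmap=FFFF...... | a=[0, 1, 2, 3]
create(b): bitmap=FFFFF..... | a=[0, 1, 2, 3] b=[4]

bitmap = FFFFF.....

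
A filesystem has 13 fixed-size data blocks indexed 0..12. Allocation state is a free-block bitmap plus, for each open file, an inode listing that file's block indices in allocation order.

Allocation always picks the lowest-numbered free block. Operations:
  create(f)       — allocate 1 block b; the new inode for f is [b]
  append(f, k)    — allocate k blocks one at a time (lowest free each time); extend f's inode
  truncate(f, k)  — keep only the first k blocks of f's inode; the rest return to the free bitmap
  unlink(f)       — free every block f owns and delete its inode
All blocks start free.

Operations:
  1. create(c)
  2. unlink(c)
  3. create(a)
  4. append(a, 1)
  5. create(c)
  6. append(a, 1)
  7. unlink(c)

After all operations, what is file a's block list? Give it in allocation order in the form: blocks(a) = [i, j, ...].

create(c): bitmap=F............ | c=[0]
unlink(c): bitmap=............. | 
create(a): bitmap=F............ | a=[0]
append(a, 1): bitmap=FF........... | a=[0, 1]
create(c): bitmap=FFF.......... | a=[0, 1] c=[2]
append(a, 1): bitmap=FFFF......... | a=[0, 1, 3] c=[2]
unlink(c): bitmap=FF.F......... | a=[0, 1, 3]

blocks(a) = [0, 1, 3]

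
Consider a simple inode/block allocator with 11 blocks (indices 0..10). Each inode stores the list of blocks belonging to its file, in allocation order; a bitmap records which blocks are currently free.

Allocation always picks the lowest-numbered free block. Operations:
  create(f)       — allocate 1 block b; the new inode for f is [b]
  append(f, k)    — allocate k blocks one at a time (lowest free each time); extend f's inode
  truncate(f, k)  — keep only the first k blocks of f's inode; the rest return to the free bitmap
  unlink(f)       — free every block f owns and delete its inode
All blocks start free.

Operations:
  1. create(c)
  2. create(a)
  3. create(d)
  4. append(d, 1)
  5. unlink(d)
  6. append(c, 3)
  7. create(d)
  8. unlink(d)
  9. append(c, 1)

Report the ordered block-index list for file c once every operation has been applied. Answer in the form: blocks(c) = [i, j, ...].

blocks(c) = [0, 2, 3, 4, 5]

[1] create(c) — c=0 (map F..........)
[2] create(a) — a=1 c=0 (map FF.........)
[3] create(d) — a=1 c=0 d=2 (map FFF........)
[4] append(d, 1) — a=1 c=0 d=2,3 (map FFFF.......)
[5] unlink(d) — a=1 c=0 (map FF.........)
[6] append(c, 3) — a=1 c=0,2,3,4 (map FFFFF......)
[7] create(d) — a=1 c=0,2,3,4 d=5 (map FFFFFF.....)
[8] unlink(d) — a=1 c=0,2,3,4 (map FFFFF......)
[9] append(c, 1) — a=1 c=0,2,3,4,5 (map FFFFFF.....)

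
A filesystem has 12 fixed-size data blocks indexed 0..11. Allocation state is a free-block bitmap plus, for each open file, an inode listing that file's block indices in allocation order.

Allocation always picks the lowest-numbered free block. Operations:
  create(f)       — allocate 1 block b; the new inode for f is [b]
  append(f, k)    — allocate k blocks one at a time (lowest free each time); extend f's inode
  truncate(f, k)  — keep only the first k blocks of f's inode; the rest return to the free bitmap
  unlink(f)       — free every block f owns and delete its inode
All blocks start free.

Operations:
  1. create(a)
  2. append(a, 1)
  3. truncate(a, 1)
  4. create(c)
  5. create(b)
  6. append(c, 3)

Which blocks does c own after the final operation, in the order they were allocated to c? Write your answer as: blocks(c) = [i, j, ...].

blocks(c) = [1, 3, 4, 5]

  1. create(a)  ⇒  F...........  {a→[0]}
  2. append(a, 1)  ⇒  FF..........  {a→[0, 1]}
  3. truncate(a, 1)  ⇒  F...........  {a→[0]}
  4. create(c)  ⇒  FF..........  {a→[0]; c→[1]}
  5. create(b)  ⇒  FFF.........  {a→[0]; b→[2]; c→[1]}
  6. append(c, 3)  ⇒  FFFFFF......  {a→[0]; b→[2]; c→[1, 3, 4, 5]}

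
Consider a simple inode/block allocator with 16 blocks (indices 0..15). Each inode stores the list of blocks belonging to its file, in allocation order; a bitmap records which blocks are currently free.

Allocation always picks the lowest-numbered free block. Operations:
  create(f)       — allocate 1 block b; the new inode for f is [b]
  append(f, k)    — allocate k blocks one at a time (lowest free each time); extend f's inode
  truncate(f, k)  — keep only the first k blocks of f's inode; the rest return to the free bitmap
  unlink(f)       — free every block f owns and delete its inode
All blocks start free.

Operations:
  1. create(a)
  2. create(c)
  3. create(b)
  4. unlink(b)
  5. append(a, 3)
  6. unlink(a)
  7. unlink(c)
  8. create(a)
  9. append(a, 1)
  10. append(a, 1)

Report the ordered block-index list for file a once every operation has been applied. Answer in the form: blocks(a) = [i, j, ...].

blocks(a) = [0, 1, 2]

  1. create(a)  ⇒  F...............  {a→[0]}
  2. create(c)  ⇒  FF..............  {a→[0]; c→[1]}
  3. create(b)  ⇒  FFF.............  {a→[0]; b→[2]; c→[1]}
  4. unlink(b)  ⇒  FF..............  {a→[0]; c→[1]}
  5. append(a, 3)  ⇒  FFFFF...........  {a→[0, 2, 3, 4]; c→[1]}
  6. unlink(a)  ⇒  .F..............  {c→[1]}
  7. unlink(c)  ⇒  ................  {}
  8. create(a)  ⇒  F...............  {a→[0]}
  9. append(a, 1)  ⇒  FF..............  {a→[0, 1]}
  10. append(a, 1)  ⇒  FFF.............  {a→[0, 1, 2]}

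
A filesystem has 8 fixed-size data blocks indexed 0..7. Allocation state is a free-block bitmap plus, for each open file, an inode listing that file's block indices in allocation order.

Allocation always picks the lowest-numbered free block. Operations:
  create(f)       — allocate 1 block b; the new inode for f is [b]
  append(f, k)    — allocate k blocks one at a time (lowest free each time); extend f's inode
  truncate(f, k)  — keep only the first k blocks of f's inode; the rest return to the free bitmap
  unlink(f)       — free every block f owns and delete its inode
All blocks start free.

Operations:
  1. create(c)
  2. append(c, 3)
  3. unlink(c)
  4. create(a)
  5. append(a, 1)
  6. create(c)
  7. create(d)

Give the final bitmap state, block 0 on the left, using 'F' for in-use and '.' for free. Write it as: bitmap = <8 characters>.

create(c): bitmap=F....... | c=[0]
append(c, 3): bitmap=FFFF.... | c=[0, 1, 2, 3]
unlink(c): bitmap=........ | 
create(a): bitmap=F....... | a=[0]
append(a, 1): bitmap=FF...... | a=[0, 1]
create(c): bitmap=FFF..... | a=[0, 1] c=[2]
create(d): bitmap=FFFF.... | a=[0, 1] c=[2] d=[3]

bitmap = FFFF....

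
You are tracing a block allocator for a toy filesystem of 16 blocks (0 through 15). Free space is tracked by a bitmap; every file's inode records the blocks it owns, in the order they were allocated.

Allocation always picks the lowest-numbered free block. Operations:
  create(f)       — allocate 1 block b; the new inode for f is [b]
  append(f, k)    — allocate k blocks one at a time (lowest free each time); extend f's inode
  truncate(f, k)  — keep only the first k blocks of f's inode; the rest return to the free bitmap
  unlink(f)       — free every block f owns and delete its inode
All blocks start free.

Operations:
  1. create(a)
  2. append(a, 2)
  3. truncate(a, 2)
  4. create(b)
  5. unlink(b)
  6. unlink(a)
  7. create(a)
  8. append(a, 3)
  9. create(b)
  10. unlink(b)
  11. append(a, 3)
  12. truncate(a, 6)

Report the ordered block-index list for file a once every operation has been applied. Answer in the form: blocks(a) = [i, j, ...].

create(a): bitmap=F............... | a=[0]
append(a, 2): bitmap=FFF............. | a=[0, 1, 2]
truncate(a, 2): bitmap=FF.............. | a=[0, 1]
create(b): bitmap=FFF............. | a=[0, 1] b=[2]
unlink(b): bitmap=FF.............. | a=[0, 1]
unlink(a): bitmap=................ | 
create(a): bitmap=F............... | a=[0]
append(a, 3): bitmap=FFFF............ | a=[0, 1, 2, 3]
create(b): bitmap=FFFFF........... | a=[0, 1, 2, 3] b=[4]
unlink(b): bitmap=FFFF............ | a=[0, 1, 2, 3]
append(a, 3): bitmap=FFFFFFF......... | a=[0, 1, 2, 3, 4, 5, 6]
truncate(a, 6): bitmap=FFFFFF.......... | a=[0, 1, 2, 3, 4, 5]

blocks(a) = [0, 1, 2, 3, 4, 5]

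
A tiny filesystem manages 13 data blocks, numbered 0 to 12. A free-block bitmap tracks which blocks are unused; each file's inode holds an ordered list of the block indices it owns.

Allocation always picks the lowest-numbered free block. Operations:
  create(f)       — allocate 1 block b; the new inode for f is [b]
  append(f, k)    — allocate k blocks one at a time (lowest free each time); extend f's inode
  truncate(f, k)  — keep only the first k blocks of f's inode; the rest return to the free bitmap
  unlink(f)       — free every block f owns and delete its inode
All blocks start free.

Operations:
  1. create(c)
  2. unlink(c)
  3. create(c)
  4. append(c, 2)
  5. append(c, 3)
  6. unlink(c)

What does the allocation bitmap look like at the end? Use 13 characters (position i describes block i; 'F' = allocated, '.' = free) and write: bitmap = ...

after create(c) → c:[0]  free=[F............]
after unlink(c) →   free=[.............]
after create(c) → c:[0]  free=[F............]
after append(c, 2) → c:[0, 1, 2]  free=[FFF..........]
after append(c, 3) → c:[0, 1, 2, 3, 4, 5]  free=[FFFFFF.......]
after unlink(c) →   free=[.............]

bitmap = .............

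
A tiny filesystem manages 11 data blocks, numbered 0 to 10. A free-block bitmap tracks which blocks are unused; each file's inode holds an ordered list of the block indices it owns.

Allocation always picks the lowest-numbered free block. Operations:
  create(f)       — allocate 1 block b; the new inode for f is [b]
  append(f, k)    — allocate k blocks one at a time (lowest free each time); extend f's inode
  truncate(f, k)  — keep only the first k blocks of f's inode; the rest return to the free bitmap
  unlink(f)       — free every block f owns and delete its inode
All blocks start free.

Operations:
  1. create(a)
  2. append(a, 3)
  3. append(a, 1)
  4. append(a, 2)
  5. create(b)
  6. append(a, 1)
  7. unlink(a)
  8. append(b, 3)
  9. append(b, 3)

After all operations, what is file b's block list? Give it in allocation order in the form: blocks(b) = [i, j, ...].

blocks(b) = [7, 0, 1, 2, 3, 4, 5]

  1. create(a)  ⇒  F..........  {a→[0]}
  2. append(a, 3)  ⇒  FFFF.......  {a→[0, 1, 2, 3]}
  3. append(a, 1)  ⇒  FFFFF......  {a→[0, 1, 2, 3, 4]}
  4. append(a, 2)  ⇒  FFFFFFF....  {a→[0, 1, 2, 3, 4, 5, 6]}
  5. create(b)  ⇒  FFFFFFFF...  {a→[0, 1, 2, 3, 4, 5, 6]; b→[7]}
  6. append(a, 1)  ⇒  FFFFFFFFF..  {a→[0, 1, 2, 3, 4, 5, 6, 8]; b→[7]}
  7. unlink(a)  ⇒  .......F...  {b→[7]}
  8. append(b, 3)  ⇒  FFF....F...  {b→[7, 0, 1, 2]}
  9. append(b, 3)  ⇒  FFFFFF.F...  {b→[7, 0, 1, 2, 3, 4, 5]}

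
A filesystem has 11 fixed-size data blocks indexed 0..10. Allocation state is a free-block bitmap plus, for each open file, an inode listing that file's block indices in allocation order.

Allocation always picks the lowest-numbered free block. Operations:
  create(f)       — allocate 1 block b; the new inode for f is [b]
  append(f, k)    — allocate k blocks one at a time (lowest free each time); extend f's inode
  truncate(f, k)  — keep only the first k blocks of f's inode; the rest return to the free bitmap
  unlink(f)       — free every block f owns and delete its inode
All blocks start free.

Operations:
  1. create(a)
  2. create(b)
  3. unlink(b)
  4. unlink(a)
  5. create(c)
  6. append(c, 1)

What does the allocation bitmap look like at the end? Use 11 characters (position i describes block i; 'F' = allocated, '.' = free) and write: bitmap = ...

  1. create(a)  ⇒  F..........  {a→[0]}
  2. create(b)  ⇒  FF.........  {a→[0]; b→[1]}
  3. unlink(b)  ⇒  F..........  {a→[0]}
  4. unlink(a)  ⇒  ...........  {}
  5. create(c)  ⇒  F..........  {c→[0]}
  6. append(c, 1)  ⇒  FF.........  {c→[0, 1]}

bitmap = FF.........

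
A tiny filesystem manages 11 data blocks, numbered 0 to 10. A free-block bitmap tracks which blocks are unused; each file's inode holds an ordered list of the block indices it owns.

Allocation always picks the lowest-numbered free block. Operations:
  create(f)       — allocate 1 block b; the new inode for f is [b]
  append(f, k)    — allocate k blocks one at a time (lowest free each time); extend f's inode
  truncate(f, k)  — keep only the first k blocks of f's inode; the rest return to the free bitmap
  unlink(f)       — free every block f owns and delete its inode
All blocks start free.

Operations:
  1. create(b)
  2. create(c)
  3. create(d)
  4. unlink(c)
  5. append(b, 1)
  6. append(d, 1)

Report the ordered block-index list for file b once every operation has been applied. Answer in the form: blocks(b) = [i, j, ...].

  1. create(b)  ⇒  F..........  {b→[0]}
  2. create(c)  ⇒  FF.........  {b→[0]; c→[1]}
  3. create(d)  ⇒  FFF........  {b→[0]; c→[1]; d→[2]}
  4. unlink(c)  ⇒  F.F........  {b→[0]; d→[2]}
  5. append(b, 1)  ⇒  FFF........  {b→[0, 1]; d→[2]}
  6. append(d, 1)  ⇒  FFFF.......  {b→[0, 1]; d→[2, 3]}

blocks(b) = [0, 1]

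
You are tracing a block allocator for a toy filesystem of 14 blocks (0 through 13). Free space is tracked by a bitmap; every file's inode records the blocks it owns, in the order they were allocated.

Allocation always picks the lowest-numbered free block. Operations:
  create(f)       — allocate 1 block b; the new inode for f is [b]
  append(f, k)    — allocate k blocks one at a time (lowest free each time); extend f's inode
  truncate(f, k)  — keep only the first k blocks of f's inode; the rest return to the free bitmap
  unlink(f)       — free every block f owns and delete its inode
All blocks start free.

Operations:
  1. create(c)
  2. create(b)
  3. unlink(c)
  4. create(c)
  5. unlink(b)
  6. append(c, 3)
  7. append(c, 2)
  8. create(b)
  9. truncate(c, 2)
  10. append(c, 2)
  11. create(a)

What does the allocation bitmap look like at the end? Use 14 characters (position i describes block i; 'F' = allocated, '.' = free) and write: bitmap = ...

bitmap = FFFFF.F.......

[1] create(c) — c=0 (map F.............)
[2] create(b) — b=1 c=0 (map FF............)
[3] unlink(c) — b=1 (map .F............)
[4] create(c) — b=1 c=0 (map FF............)
[5] unlink(b) — c=0 (map F.............)
[6] append(c, 3) — c=0,1,2,3 (map FFFF..........)
[7] append(c, 2) — c=0,1,2,3,4,5 (map FFFFFF........)
[8] create(b) — b=6 c=0,1,2,3,4,5 (map FFFFFFF.......)
[9] truncate(c, 2) — b=6 c=0,1 (map FF....F.......)
[10] append(c, 2) — b=6 c=0,1,2,3 (map FFFF..F.......)
[11] create(a) — a=4 b=6 c=0,1,2,3 (map FFFFF.F.......)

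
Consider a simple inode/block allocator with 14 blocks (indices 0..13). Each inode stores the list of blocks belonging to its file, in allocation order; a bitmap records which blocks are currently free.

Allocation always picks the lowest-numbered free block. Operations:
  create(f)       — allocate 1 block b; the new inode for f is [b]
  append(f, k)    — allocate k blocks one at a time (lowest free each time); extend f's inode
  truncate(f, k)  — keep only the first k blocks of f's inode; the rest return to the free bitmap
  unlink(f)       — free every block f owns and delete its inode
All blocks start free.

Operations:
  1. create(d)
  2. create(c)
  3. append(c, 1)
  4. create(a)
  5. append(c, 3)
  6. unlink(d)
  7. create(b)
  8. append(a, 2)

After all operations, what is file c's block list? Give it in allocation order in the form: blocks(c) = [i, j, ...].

blocks(c) = [1, 2, 4, 5, 6]

  1. create(d)  ⇒  F.............  {d→[0]}
  2. create(c)  ⇒  FF............  {c→[1]; d→[0]}
  3. append(c, 1)  ⇒  FFF...........  {c→[1, 2]; d→[0]}
  4. create(a)  ⇒  FFFF..........  {a→[3]; c→[1, 2]; d→[0]}
  5. append(c, 3)  ⇒  FFFFFFF.......  {a→[3]; c→[1, 2, 4, 5, 6]; d→[0]}
  6. unlink(d)  ⇒  .FFFFFF.......  {a→[3]; c→[1, 2, 4, 5, 6]}
  7. create(b)  ⇒  FFFFFFF.......  {a→[3]; b→[0]; c→[1, 2, 4, 5, 6]}
  8. append(a, 2)  ⇒  FFFFFFFFF.....  {a→[3, 7, 8]; b→[0]; c→[1, 2, 4, 5, 6]}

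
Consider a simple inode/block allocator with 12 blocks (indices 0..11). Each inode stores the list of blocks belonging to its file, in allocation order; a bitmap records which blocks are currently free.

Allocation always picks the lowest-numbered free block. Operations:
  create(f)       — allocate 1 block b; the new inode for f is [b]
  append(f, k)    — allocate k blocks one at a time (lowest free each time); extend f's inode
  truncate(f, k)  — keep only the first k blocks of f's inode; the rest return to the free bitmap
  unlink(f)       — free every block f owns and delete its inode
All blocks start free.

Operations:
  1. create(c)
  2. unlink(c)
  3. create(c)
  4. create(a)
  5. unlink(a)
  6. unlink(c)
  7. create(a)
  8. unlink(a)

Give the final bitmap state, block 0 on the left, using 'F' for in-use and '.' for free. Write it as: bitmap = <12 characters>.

bitmap = ............

create(c): bitmap=F........... | c=[0]
unlink(c): bitmap=............ | 
create(c): bitmap=F........... | c=[0]
create(a): bitmap=FF.......... | a=[1] c=[0]
unlink(a): bitmap=F........... | c=[0]
unlink(c): bitmap=............ | 
create(a): bitmap=F........... | a=[0]
unlink(a): bitmap=............ | 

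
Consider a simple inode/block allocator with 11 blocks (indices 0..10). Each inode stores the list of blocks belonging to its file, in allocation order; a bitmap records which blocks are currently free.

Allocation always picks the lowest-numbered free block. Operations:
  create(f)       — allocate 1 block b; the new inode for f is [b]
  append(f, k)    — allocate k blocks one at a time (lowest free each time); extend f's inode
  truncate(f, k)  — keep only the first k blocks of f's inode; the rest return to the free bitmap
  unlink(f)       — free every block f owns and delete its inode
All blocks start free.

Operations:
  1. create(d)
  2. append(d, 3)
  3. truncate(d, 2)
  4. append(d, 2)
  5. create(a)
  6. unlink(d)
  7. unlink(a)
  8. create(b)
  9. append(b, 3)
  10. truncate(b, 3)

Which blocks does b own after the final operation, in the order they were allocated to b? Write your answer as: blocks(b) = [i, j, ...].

[1] create(d) — d=0 (map F..........)
[2] append(d, 3) — d=0,1,2,3 (map FFFF.......)
[3] truncate(d, 2) — d=0,1 (map FF.........)
[4] append(d, 2) — d=0,1,2,3 (map FFFF.......)
[5] create(a) — a=4 d=0,1,2,3 (map FFFFF......)
[6] unlink(d) — a=4 (map ....F......)
[7] unlink(a) —  (map ...........)
[8] create(b) — b=0 (map F..........)
[9] append(b, 3) — b=0,1,2,3 (map FFFF.......)
[10] truncate(b, 3) — b=0,1,2 (map FFF........)

blocks(b) = [0, 1, 2]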